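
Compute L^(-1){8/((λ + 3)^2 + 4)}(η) 4*exp(-3*η)*sin(2*η)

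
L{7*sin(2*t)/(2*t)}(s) 7*atan(2/s)/2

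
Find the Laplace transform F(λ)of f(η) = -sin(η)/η -atan(1/λ)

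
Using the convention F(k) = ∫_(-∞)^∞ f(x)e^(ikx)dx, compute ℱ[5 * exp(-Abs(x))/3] 10/(3 * (k^2 + 1))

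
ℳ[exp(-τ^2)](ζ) gamma(ζ/2)/2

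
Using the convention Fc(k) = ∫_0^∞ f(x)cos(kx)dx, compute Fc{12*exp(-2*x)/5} 24/(5*(k^2 + 4))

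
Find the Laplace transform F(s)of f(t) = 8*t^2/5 16/(5*s^3)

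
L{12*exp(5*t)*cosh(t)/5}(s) 12*(s - 5)/(5*((s - 5)^2 - 1))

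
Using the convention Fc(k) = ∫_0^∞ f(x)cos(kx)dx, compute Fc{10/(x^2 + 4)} 5*pi*exp(-2*k)/2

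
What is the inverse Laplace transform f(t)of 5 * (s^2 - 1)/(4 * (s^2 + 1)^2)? 5 * t * cos(t)/4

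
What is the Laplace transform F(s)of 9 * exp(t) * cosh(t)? 9 * (s - 1)/(s * (s - 2))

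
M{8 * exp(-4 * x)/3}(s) 2^(3-2 * s) * gamma(s)/3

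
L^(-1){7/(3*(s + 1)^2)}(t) 7*t*exp(-t)/3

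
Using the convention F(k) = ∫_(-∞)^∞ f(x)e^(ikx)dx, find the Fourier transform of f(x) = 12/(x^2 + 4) 6*pi*exp(-2*Abs(k))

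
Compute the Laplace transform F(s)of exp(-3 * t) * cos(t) (s + 3)/((s + 3)^2 + 1)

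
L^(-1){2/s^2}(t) 2*t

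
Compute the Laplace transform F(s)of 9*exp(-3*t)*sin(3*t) 27/((s+3)^2+9)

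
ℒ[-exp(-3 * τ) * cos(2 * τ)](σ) (-σ - 3) /((σ + 3) ^2 + 4) 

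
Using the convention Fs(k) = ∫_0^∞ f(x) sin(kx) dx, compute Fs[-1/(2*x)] -pi/4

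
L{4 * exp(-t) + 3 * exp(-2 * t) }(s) 3/(s + 2) + 4/(s + 1) 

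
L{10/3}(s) 10/(3 * s)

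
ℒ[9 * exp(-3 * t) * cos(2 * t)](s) 9 * (s + 3)/((s + 3)^2 + 4)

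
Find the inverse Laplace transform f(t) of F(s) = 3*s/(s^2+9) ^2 t*sin(3*t) /2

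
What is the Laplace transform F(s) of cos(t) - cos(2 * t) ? s/(s^2 + 1) - s/(s^2 + 4) 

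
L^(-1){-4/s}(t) -4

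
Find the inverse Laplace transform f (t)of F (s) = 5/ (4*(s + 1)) 5*exp (-t)/4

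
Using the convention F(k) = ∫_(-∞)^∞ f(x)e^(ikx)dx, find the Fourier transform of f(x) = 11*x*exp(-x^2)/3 11*I*sqrt(pi)*k*exp(-k^2/4)/6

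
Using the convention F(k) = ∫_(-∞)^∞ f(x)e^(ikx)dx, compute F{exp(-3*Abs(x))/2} 3/(k^2 + 9)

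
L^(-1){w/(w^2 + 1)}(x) cos(x)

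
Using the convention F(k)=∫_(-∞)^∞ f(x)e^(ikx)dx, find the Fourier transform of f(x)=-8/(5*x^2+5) -8*pi*exp(-Abs(k))/5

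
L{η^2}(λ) 2/λ^3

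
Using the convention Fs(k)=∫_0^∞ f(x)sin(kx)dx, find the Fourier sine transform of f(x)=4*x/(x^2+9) 2*pi*exp(-3*k)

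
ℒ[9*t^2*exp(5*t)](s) 18/(s - 5)^3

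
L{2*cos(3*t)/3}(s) 2*s/(3*(s^2 + 9))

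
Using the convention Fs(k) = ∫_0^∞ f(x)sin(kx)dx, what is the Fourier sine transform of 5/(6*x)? 5*pi/12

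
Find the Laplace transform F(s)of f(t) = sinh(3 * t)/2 3/(2 * (s^2 - 9))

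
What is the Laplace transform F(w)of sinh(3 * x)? 3/(w^2 - 9)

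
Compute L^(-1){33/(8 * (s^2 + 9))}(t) 11 * sin(3 * t)/8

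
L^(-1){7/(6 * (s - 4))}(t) 7 * exp(4 * t)/6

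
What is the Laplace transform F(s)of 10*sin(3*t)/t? 10*atan(3/s)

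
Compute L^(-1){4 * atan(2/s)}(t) 4 * sin(2 * t)/t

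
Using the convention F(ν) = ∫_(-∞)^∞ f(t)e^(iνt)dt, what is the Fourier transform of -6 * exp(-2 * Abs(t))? -24/(ν^2 + 4)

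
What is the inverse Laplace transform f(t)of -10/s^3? -5 * t^2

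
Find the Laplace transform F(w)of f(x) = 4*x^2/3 8/(3*w^3)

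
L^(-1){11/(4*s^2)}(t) 11*t/4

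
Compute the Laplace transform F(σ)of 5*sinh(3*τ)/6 5/(2*(σ^2 - 9))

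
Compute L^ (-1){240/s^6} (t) 2*t^5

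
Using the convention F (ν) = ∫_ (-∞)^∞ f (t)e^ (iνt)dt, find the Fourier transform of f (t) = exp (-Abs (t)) 2/ (ν^2 + 1)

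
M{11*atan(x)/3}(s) -11*pi*sec(pi*s/2)/(6*s)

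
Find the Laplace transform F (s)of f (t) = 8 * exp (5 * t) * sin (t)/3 8/ (3 * ( (s - 5)^2 + 1))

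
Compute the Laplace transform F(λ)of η λ^(-2)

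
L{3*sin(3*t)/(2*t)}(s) 3*atan(3/s)/2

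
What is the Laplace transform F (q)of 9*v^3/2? 27/q^4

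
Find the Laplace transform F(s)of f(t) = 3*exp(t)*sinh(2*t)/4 3/(2*((s - 1)^2 - 4))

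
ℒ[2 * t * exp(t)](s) 2/(s - 1)^2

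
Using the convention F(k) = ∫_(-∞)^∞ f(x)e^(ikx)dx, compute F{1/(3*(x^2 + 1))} pi*exp(-Abs(k))/3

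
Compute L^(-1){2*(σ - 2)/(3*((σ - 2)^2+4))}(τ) 2*exp(2*τ)*cos(2*τ)/3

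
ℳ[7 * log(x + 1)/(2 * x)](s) -7 * pi * csc(pi * s)/(2 * s - 2)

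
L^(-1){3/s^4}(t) t^3/2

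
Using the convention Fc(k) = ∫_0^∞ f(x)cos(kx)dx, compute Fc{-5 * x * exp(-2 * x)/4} 5 * (k^2 - 4)/(4 * (k^2 + 4)^2)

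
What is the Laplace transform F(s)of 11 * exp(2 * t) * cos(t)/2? 11 * (s - 2)/(2 * ((s - 2)^2 + 1))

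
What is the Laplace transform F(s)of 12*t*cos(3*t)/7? 12*(s^2 - 9)/(7*(s^2+9)^2)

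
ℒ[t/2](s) 1/(2 * s^2)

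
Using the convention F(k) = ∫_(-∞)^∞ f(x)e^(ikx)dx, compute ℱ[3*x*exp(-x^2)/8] 3*I*sqrt(pi)*k*exp(-k^2/4)/16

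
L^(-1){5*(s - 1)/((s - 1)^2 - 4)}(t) 5*exp(t)*cosh(2*t)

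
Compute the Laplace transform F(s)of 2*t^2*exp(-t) 4/(s + 1)^3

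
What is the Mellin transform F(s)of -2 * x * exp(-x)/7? -2 * gamma(s+1)/7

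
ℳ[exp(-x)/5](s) gamma(s)/5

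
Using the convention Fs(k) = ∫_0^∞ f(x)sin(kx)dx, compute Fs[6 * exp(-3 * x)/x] 6 * atan(k/3)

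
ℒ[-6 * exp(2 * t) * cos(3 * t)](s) 6 * (2 - s)/((s - 2)^2 + 9)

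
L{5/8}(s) 5/(8*s) 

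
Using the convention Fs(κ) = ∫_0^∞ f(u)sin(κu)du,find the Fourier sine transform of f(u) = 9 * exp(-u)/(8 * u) 9 * atan(κ)/8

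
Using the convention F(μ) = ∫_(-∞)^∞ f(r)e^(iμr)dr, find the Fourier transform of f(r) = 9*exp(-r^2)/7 9*sqrt(pi)*exp(-μ^2/4)/7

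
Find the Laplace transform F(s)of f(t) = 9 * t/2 9/(2 * s^2)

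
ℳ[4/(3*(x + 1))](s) 4*pi*csc(pi*s)/3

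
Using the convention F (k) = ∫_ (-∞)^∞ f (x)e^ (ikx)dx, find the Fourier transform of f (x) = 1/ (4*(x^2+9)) pi*exp (-3*Abs (k))/12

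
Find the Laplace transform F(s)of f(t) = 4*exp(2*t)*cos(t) 4*(s - 2)/((s - 2)^2 + 1)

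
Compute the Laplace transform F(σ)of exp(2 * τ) 1/(σ - 2)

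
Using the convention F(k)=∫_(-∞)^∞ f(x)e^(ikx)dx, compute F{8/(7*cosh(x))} 8*pi/(7*cosh(pi*k/2))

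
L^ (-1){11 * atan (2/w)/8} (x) 11 * sin (2 * x)/ (8 * x)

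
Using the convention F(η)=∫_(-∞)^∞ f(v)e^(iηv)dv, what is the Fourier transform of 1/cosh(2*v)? pi/(2*cosh(pi*η/4))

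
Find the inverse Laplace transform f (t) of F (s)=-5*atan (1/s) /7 -5*sin (t) / (7*t) 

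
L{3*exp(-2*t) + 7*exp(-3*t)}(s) 7/(s + 3) + 3/(s + 2)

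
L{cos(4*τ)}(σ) σ/(σ^2 + 16)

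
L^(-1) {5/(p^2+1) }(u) 5 * sin(u) 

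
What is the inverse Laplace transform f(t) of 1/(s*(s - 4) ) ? exp(2*t)*sinh(2*t) /2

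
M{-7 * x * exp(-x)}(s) -7 * gamma(s + 1)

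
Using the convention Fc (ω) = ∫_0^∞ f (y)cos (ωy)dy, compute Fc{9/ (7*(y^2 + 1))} 9*pi*exp (-ω)/14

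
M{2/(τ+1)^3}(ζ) gamma(ζ)*gamma(3 - ζ)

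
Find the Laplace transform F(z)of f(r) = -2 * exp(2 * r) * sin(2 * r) -4/((z - 2)^2+4)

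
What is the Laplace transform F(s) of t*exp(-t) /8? 1/(8*(s + 1) ^2) 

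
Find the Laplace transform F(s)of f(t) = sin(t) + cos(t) 1/(s^2 + 1) + s/(s^2 + 1)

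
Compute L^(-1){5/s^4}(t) 5*t^3/6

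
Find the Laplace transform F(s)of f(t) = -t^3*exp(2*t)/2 -3/(s - 2)^4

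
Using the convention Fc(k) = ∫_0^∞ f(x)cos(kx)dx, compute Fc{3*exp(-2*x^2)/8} 3*sqrt(2)*sqrt(pi)*exp(-k^2/8)/32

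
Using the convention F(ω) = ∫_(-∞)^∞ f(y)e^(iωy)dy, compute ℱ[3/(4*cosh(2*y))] 3*pi/(8*cosh(pi*ω/4))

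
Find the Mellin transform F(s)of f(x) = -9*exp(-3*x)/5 -3^(2 - s)*gamma(s)/5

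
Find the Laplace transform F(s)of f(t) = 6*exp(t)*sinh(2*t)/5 12/(5*((s - 1)^2 - 4))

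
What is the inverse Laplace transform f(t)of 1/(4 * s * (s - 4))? exp(2 * t) * sinh(2 * t)/8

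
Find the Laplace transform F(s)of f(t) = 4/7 4/(7 * s)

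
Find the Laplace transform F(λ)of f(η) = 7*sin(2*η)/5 14/(5*(λ^2 + 4))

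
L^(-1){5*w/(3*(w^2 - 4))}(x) 5*cosh(2*x)/3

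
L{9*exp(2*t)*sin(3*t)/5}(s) 27/(5*((s - 2)^2 + 9))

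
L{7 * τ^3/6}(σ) 7/σ^4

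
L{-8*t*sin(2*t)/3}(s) -32*s/(3*(s^2 + 4)^2)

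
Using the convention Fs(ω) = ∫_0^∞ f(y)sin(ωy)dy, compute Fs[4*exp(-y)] 4*ω/(ω^2 + 1)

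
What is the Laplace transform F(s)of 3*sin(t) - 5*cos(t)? 3/(s^2+1) - 5*s/(s^2+1)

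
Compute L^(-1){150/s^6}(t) 5 * t^5/4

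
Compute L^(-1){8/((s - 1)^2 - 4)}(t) 4*exp(t)*sinh(2*t)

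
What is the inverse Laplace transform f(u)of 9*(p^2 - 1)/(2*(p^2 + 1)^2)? 9*u*cos(u)/2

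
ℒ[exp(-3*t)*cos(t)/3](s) (s + 3)/(3*((s + 3)^2 + 1))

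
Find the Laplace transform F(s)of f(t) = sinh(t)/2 1/(2*(s^2-1))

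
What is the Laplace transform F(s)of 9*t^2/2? 9/s^3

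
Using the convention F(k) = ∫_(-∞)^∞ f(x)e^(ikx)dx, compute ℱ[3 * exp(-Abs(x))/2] 3/(k^2 + 1)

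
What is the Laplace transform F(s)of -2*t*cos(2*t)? 2*(4 - s^2)/(s^2 + 4)^2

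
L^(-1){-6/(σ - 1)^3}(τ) -3*τ^2*exp(τ)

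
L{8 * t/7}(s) 8/(7 * s^2)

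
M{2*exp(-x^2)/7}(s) gamma(s/2)/7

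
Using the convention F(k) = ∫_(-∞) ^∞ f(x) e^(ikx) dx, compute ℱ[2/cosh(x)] 2 * pi/cosh(pi * k/2) 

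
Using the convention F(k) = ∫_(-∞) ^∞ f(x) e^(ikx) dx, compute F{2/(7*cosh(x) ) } 2*pi/(7*cosh(pi*k/2) ) 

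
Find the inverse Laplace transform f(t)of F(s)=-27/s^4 -9 * t^3/2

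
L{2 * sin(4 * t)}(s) 8/(s^2+16)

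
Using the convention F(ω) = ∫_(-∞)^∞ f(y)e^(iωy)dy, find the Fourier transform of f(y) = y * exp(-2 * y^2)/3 sqrt(2) * I * sqrt(pi) * ω * exp(-ω^2/8)/24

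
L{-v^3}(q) -6/q^4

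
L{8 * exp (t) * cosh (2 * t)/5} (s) 8 * (s - 1)/ (5 * ( (s - 1)^2 - 4))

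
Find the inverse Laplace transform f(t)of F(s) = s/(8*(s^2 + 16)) cos(4*t)/8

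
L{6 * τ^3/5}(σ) 36/(5 * σ^4)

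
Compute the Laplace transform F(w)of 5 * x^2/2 5/w^3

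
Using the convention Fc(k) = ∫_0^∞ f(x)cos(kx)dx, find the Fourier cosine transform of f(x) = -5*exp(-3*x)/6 -5/(2*k^2+18)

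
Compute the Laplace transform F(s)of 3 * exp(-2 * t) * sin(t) 3/((s + 2)^2 + 1)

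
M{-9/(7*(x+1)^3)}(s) -9*pi*(s - 2)*(s - 1)/(14*sin(pi*s))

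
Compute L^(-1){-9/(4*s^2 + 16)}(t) -9*sin(2*t)/8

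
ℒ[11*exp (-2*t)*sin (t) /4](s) 11/ (4*( (s + 2) ^2 + 1) ) 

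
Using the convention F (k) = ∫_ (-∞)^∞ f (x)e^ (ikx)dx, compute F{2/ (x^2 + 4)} pi*exp (-2*Abs (k))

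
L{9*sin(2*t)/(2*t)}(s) 9*atan(2/s)/2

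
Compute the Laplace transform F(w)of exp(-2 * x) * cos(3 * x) (w+2)/((w+2)^2+9)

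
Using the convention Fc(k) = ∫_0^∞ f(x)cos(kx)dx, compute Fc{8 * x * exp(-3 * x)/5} 8 * (9 - k^2)/(5 * (k^2 + 9)^2)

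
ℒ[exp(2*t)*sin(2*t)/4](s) 1/(2*((s - 2)^2 + 4))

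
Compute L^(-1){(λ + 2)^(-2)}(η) η * exp(-2 * η)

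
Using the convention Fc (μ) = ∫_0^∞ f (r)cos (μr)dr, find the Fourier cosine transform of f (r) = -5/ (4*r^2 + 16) -5*pi*exp (-2*μ)/16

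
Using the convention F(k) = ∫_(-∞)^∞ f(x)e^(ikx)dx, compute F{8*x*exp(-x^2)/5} 4*I*sqrt(pi)*k*exp(-k^2/4)/5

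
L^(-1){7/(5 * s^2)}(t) 7 * t/5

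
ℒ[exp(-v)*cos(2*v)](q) (q + 1)/((q + 1)^2 + 4)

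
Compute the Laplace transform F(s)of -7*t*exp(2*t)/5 -7/(5*(s - 2)^2)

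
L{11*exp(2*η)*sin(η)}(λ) 11/((λ - 2)^2+1)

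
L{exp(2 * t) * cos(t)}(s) (s - 2)/((s - 2)^2 + 1)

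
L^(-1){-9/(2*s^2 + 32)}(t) -9*sin(4*t)/8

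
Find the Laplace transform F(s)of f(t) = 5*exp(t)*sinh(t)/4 5/(4*s*(s - 2))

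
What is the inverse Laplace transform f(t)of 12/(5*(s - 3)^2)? 12*t*exp(3*t)/5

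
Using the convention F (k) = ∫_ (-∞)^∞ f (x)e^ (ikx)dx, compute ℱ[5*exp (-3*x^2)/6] 5*sqrt (3)*sqrt (pi)*exp (-k^2/12)/18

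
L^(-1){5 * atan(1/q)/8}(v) 5 * sin(v)/(8 * v)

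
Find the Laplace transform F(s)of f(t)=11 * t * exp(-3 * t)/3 11/(3 * (s + 3)^2)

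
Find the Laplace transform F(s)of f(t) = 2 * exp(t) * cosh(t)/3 2 * (s - 1)/(3 * s * (s - 2))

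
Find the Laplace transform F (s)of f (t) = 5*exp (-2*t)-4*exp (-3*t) 5/ (s + 2)-4/ (s + 3)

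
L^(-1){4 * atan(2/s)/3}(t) 4 * sin(2 * t)/(3 * t)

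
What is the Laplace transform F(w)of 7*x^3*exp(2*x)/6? 7/(w - 2)^4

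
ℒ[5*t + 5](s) 5/s^2 + 5/s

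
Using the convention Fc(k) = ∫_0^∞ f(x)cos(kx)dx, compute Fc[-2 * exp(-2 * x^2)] -sqrt(2) * sqrt(pi) * exp(-k^2/8)/2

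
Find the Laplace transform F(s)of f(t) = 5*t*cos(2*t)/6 5*(s^2-4)/(6*(s^2 + 4)^2)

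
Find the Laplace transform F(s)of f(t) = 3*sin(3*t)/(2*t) 3*atan(3/s)/2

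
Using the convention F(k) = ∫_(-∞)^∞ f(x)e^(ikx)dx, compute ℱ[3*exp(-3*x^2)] sqrt(3)*sqrt(pi)*exp(-k^2/12)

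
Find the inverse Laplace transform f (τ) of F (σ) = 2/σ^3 τ^2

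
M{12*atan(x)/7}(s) -6*pi*sec(pi*s/2)/(7*s)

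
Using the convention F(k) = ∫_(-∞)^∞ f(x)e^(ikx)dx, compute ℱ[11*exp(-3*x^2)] 11*sqrt(3)*sqrt(pi)*exp(-k^2/12)/3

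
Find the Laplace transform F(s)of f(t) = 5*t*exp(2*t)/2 5/(2*(s - 2)^2)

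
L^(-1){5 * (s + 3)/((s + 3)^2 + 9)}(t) 5 * exp(-3 * t) * cos(3 * t)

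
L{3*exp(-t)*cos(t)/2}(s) 3*(s + 1)/(2*((s + 1)^2 + 1))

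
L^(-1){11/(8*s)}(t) 11/8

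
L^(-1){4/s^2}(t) 4 * t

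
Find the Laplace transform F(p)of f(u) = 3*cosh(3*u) 3*p/(p^2 - 9)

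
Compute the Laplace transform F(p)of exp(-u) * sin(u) 1/((p+1)^2+1)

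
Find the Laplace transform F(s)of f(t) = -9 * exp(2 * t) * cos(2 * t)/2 9 * (2 - s)/(2 * ((s - 2)^2+4))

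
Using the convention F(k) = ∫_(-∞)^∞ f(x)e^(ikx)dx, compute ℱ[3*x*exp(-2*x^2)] 3*sqrt(2)*I*sqrt(pi)*k*exp(-k^2/8)/8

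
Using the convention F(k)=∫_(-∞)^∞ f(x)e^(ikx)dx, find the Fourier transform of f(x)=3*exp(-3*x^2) sqrt(3)*sqrt(pi)*exp(-k^2/12)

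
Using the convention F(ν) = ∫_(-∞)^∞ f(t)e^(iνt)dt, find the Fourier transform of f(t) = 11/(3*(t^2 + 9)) 11*pi*exp(-3*Abs(ν))/9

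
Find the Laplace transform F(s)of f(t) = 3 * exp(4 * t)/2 3/(2 * (s - 4))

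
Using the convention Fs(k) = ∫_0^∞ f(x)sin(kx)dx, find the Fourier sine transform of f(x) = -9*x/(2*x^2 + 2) -9*pi*exp(-k)/4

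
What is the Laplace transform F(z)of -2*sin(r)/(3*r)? -2*atan(1/z)/3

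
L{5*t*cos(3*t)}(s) 5*(s^2 - 9)/(s^2 + 9)^2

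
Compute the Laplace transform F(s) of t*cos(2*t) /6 (s^2 - 4) /(6*(s^2 + 4) ^2) 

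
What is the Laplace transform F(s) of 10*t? 10/s^2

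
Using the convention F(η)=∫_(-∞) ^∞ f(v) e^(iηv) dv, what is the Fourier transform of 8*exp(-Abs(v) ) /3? 16/(3*(η^2 + 1) ) 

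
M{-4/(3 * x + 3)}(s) -4 * pi * csc(pi * s)/3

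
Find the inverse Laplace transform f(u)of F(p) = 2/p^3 u^2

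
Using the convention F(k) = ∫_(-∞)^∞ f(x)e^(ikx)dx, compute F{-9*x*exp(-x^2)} -9*I*sqrt(pi)*k*exp(-k^2/4)/2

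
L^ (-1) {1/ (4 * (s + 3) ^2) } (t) t * exp (-3 * t) /4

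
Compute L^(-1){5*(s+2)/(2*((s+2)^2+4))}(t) 5*exp(-2*t)*cos(2*t)/2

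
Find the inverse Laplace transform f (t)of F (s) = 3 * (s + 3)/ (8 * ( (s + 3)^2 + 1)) 3 * exp (-3 * t) * cos (t)/8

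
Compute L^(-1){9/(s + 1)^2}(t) 9*t*exp(-t)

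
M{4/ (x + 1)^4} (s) 2*gamma (s)*gamma (4 - s)/3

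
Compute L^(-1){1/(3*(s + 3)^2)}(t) t*exp(-3*t)/3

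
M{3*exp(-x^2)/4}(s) 3*gamma(s/2)/8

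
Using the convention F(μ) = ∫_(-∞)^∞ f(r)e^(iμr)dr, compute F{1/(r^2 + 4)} pi * exp(-2 * Abs(μ))/2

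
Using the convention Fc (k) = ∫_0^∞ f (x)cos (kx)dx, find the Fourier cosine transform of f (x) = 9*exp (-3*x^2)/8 3*sqrt (3)*sqrt (pi)*exp (-k^2/12)/16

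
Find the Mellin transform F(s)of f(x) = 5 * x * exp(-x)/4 5 * gamma(s + 1)/4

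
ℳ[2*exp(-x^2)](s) gamma(s/2)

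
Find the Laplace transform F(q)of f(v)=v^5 120/q^6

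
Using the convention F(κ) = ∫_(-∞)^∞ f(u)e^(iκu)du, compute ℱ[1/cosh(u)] pi/cosh(pi*κ/2)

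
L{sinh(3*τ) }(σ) 3/(σ^2 - 9) 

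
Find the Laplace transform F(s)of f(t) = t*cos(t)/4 (s^2 - 1)/(4*(s^2 + 1)^2)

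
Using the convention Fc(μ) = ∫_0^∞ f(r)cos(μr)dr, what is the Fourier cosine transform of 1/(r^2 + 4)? pi * exp(-2 * μ)/4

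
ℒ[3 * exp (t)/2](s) 3/ (2 * (s - 1))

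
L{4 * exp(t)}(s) 4/(s - 1)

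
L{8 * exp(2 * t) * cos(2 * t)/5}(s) 8 * (s - 2)/(5 * ((s - 2)^2 + 4))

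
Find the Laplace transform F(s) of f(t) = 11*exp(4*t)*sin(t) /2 11/(2*((s - 4) ^2 + 1) ) 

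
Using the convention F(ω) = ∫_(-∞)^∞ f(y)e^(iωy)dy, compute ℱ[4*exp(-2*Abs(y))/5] 16/(5*(ω^2+4))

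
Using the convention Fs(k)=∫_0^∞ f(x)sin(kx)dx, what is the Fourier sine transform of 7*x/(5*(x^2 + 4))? 7*pi*exp(-2*k)/10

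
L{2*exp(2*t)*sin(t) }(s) 2/((s - 2) ^2 + 1) 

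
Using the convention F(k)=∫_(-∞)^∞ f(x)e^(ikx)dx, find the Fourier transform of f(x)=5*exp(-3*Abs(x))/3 10/(k^2+9)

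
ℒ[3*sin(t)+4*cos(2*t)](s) 3/(s^2+1)+4*s/(s^2+4)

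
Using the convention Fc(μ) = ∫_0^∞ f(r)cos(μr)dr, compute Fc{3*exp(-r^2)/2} 3*sqrt(pi)*exp(-μ^2/4)/4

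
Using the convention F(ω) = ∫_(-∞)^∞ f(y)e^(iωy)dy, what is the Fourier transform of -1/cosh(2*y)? -pi/(2*cosh(pi*ω/4))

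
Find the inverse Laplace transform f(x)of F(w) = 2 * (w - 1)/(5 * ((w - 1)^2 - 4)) 2 * exp(x) * cosh(2 * x)/5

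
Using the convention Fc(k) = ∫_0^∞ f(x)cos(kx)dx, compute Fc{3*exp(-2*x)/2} 3/(k^2 + 4)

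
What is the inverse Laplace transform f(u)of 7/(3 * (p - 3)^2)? 7 * u * exp(3 * u)/3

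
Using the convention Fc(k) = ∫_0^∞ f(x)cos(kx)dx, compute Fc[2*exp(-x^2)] sqrt(pi)*exp(-k^2/4)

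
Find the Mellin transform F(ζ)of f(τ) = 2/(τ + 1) 2 * pi * csc(pi * ζ)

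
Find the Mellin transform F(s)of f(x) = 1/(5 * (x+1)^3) pi * (s - 2) * (s - 1)/(10 * sin(pi * s))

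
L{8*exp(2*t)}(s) 8/(s - 2)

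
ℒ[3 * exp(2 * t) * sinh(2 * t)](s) 6/(s * (s - 4))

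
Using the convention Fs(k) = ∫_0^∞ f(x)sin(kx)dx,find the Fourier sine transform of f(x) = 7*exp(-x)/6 7*k/(6*(k^2 + 1))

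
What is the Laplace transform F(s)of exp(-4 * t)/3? 1/(3 * (s + 4))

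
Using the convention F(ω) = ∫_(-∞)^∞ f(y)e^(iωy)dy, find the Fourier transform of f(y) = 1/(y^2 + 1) pi * exp(-Abs(ω))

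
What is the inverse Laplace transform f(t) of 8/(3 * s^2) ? 8 * t/3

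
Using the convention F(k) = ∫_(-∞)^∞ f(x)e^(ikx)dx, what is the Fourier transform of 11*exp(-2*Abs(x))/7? 44/(7*(k^2 + 4))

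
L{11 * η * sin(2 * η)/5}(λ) 44 * λ/(5 * (λ^2 + 4)^2)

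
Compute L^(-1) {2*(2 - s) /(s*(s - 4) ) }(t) -2*exp(2*t)*cosh(2*t) 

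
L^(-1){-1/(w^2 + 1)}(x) -sin(x)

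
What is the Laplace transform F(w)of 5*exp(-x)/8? 5/(8*(w + 1))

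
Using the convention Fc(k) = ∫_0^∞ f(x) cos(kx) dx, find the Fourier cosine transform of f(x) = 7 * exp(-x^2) 7 * sqrt(pi) * exp(-k^2/4) /2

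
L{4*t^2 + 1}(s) 8/s^3 + 1/s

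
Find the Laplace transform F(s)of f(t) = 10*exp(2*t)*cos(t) 10*(s - 2)/((s - 2)^2 + 1)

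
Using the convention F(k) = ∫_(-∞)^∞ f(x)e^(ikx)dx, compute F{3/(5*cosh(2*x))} 3*pi/(10*cosh(pi*k/4))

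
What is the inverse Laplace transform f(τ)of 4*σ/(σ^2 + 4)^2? τ*sin(2*τ)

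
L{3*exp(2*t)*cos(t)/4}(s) 3*(s - 2)/(4*((s - 2)^2 + 1))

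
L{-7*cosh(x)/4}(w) -7*w/(4*w^2 - 4)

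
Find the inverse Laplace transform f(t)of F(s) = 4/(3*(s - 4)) 4*exp(4*t)/3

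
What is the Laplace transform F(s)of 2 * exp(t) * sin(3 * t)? 6/((s - 1)^2 + 9)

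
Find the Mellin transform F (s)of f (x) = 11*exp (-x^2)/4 11*gamma (s/2)/8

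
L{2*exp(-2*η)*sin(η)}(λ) 2/((λ + 2)^2 + 1)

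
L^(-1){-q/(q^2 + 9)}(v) -cos(3*v)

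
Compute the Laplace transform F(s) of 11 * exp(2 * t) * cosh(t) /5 11 * (s - 2) /(5 * ((s - 2) ^2-1) ) 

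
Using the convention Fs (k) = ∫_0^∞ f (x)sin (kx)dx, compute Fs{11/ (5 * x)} 11 * pi/10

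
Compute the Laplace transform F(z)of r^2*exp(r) 2/(z - 1)^3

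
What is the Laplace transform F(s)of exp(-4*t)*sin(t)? 1/((s + 4)^2 + 1)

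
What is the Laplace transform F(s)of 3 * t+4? 3/s^2+4/s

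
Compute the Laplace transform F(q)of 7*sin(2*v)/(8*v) 7*atan(2/q)/8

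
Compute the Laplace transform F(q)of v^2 2/q^3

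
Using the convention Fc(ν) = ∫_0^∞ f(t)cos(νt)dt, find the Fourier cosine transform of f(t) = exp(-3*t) 3/(ν^2 + 9)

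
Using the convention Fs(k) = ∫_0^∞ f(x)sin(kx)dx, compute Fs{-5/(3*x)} -5*pi/6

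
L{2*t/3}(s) 2/(3*s^2)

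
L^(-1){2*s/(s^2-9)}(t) 2*cosh(3*t)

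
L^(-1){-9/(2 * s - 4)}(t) -9 * exp(2 * t)/2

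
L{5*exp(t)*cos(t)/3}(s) 5*(s - 1)/(3*((s - 1)^2 + 1))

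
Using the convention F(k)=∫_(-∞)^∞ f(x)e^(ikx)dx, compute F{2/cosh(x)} 2*pi/cosh(pi*k/2)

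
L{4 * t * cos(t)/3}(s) 4 * (s^2-1)/(3 * (s^2 + 1)^2)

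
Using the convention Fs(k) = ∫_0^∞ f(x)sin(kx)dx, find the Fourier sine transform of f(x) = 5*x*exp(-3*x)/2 15*k/(k^2 + 9)^2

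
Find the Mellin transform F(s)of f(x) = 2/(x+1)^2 -2 * pi * (s - 1)/sin(pi * s)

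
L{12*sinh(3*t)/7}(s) 36/(7*(s^2 - 9))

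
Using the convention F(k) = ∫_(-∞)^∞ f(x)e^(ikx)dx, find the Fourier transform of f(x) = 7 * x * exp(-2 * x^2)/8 7 * sqrt(2) * I * sqrt(pi) * k * exp(-k^2/8)/64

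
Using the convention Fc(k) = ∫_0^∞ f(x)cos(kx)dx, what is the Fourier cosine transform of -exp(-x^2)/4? -sqrt(pi) * exp(-k^2/4)/8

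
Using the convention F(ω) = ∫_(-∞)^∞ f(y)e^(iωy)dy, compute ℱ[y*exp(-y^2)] I*sqrt(pi)*ω*exp(-ω^2/4)/2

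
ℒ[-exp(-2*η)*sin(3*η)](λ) -3/((λ + 2)^2 + 9)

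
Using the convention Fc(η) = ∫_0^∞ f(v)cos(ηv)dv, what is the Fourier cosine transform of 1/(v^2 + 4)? pi*exp(-2*η)/4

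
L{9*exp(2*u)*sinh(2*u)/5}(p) 18/(5*p*(p - 4))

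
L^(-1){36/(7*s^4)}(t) 6*t^3/7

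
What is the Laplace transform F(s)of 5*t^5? 600/s^6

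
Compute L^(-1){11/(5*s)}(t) 11/5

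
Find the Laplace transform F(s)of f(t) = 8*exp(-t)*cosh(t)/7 8*(s+1)/(7*s*(s+2))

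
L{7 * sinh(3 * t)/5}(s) 21/(5 * (s^2-9))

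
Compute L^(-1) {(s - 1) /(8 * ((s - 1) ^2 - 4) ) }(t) exp(t) * cosh(2 * t) /8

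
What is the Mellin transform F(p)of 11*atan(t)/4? -11*pi*sec(pi*p/2)/(8*p)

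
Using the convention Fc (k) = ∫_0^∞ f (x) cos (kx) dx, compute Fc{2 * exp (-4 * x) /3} 8/ (3 * (k^2+16) ) 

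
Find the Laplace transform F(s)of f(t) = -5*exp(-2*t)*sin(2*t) -10/((s + 2)^2 + 4)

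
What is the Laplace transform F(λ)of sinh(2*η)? 2/(λ^2 - 4)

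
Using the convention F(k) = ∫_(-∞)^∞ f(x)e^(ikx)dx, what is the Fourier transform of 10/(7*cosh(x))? 10*pi/(7*cosh(pi*k/2))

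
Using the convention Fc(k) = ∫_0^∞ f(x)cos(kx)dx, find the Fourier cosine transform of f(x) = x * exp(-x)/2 (1 - k^2)/(2 * (k^2+1)^2)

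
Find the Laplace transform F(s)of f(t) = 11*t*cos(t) 11*(s^2 - 1)/(s^2 + 1)^2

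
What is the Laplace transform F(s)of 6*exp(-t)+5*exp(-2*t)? 6/(s+1)+5/(s+2)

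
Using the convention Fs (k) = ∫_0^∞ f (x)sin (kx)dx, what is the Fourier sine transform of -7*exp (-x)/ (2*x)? -7*atan (k)/2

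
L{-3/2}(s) -3/(2*s)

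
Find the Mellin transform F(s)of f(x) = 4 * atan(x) -2 * pi * sec(pi * s/2)/s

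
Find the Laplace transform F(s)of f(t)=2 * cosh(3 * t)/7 2 * s/(7 * (s^2 - 9))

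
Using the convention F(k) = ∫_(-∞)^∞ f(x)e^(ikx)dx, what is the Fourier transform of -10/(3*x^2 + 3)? -10*pi*exp(-Abs(k))/3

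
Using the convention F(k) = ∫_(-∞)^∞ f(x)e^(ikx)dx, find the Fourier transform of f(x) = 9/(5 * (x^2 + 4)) 9 * pi * exp(-2 * Abs(k))/10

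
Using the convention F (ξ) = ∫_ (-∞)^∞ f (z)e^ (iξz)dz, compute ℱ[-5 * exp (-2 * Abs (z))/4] -5/ (ξ^2 + 4)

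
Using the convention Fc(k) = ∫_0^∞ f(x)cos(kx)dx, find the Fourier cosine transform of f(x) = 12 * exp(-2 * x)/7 24/(7 * (k^2 + 4))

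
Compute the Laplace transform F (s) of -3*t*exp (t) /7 -3/ (7*(s - 1) ^2) 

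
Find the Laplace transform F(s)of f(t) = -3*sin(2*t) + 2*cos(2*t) 2*s/(s^2 + 4) - 6/(s^2 + 4)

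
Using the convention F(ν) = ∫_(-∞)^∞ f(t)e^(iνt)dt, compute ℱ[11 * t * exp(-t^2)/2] 11 * I * sqrt(pi) * ν * exp(-ν^2/4)/4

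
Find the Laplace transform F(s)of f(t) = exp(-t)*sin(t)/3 1/(3*((s + 1)^2 + 1))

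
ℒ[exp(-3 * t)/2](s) 1/(2 * (s + 3))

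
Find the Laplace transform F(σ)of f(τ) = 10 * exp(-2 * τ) 10/(σ + 2)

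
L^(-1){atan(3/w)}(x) sin(3*x)/x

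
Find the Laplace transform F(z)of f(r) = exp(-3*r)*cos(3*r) (z + 3)/((z + 3)^2 + 9)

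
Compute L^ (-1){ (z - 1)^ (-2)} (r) r*exp (r)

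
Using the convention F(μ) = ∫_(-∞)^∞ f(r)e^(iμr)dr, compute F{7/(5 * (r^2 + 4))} 7 * pi * exp(-2 * Abs(μ))/10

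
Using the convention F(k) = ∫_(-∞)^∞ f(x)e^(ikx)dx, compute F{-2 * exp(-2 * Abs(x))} -8/(k^2 + 4)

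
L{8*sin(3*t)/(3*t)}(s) 8*atan(3/s)/3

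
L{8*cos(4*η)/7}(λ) 8*λ/(7*(λ^2+16))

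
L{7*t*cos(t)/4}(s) 7*(s^2-1)/(4*(s^2+1)^2)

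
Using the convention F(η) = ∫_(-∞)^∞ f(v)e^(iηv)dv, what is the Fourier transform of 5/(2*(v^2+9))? 5*pi*exp(-3*Abs(η))/6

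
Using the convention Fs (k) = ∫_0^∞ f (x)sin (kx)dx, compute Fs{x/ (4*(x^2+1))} pi*exp (-k)/8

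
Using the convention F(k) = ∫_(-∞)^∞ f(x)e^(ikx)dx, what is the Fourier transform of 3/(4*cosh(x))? 3*pi/(4*cosh(pi*k/2))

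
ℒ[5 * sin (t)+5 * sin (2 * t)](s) 5/ (s^2+1)+10/ (s^2+4)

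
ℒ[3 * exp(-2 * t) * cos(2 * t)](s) 3 * (s + 2)/((s + 2)^2 + 4)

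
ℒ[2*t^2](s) 4/s^3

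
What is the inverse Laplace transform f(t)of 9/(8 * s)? 9/8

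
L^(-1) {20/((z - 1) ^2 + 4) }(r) 10 * exp(r) * sin(2 * r) 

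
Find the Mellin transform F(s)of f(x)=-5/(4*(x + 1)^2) 5*pi*(s - 1)/(4*sin(pi*s))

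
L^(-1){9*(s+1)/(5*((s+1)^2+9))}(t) 9*exp(-t)*cos(3*t)/5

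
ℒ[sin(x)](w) 1/(w^2+1)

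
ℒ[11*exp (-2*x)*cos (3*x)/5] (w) 11*(w + 2)/ (5*( (w + 2)^2 + 9))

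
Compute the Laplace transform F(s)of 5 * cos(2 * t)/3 5 * s/(3 * (s^2 + 4))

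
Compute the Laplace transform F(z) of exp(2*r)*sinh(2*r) 2/(z*(z - 4) ) 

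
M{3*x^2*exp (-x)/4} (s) 3*gamma (s + 2)/4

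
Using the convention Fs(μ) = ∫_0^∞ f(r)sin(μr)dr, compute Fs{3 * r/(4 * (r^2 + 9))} 3 * pi * exp(-3 * μ)/8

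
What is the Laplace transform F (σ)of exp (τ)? 1/ (σ - 1)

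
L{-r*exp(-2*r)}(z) -1/(z + 2)^2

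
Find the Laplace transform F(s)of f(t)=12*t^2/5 24/(5*s^3)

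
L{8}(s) 8/s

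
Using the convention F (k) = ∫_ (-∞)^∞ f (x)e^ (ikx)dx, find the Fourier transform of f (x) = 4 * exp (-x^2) 4 * sqrt (pi) * exp (-k^2/4)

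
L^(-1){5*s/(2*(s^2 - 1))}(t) 5*cosh(t)/2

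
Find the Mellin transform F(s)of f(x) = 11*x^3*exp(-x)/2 11*gamma(s+3)/2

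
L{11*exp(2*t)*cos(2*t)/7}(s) 11*(s - 2)/(7*((s - 2)^2 + 4))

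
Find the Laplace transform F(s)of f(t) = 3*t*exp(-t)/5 3/(5*(s + 1)^2)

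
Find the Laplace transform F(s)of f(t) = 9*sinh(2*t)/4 9/(2*(s^2 - 4))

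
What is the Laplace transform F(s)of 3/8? 3/(8*s)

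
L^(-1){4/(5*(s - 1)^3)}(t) 2*t^2*exp(t)/5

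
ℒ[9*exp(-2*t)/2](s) 9/(2*(s + 2))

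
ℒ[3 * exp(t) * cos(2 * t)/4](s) 3 * (s - 1)/(4 * ((s - 1)^2 + 4))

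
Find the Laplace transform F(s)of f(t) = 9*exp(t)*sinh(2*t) 18/((s - 1)^2 - 4)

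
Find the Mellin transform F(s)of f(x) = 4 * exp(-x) 4 * gamma(s)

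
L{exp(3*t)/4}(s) 1/(4*(s - 3))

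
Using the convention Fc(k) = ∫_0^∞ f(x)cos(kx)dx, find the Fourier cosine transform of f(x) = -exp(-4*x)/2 -2/(k^2 + 16)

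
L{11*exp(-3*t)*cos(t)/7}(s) 11*(s + 3)/(7*((s + 3)^2 + 1))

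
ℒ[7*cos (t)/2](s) 7*s/ (2*(s^2 + 1))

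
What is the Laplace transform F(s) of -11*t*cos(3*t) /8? 11*(9 - s^2) /(8*(s^2 + 9) ^2) 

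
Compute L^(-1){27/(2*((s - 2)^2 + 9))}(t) 9*exp(2*t)*sin(3*t)/2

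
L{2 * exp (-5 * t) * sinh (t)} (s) 2/ ( (s + 5)^2-1)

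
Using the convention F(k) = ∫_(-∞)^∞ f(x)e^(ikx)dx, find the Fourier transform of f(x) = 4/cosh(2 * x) 2 * pi/cosh(pi * k/4)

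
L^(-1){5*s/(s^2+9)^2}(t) 5*t*sin(3*t)/6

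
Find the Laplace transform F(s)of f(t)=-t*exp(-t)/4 -1/(4*(s+1)^2)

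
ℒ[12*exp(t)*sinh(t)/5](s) 12/(5*s*(s - 2))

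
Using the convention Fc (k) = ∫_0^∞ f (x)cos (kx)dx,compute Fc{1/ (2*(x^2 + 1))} pi*exp (-k)/4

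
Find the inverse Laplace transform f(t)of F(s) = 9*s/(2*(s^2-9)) 9*cosh(3*t)/2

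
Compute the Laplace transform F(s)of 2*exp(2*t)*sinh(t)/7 2/(7*((s - 2)^2 - 1))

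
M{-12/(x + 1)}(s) -12*pi*csc(pi*s)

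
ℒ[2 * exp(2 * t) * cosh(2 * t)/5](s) 2 * (s - 2)/(5 * s * (s - 4))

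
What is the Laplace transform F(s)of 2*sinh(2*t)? 4/(s^2 - 4)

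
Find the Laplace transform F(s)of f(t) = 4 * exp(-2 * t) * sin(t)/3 4/(3 * ((s+2)^2+1))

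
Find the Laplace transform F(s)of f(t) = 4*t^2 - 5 8/s^3 - 5/s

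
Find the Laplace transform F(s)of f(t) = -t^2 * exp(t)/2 -1/(s - 1)^3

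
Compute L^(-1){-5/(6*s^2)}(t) -5*t/6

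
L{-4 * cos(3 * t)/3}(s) -4 * s/(3 * s^2+27)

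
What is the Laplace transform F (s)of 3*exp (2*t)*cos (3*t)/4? 3*(s - 2)/ (4*( (s - 2)^2 + 9))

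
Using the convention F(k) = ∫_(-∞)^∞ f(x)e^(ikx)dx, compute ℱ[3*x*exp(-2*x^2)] 3*sqrt(2)*I*sqrt(pi)*k*exp(-k^2/8)/8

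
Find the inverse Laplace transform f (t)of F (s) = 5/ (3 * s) 5/3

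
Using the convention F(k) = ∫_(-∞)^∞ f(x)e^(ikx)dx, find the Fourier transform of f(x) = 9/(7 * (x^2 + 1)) 9 * pi * exp(-Abs(k))/7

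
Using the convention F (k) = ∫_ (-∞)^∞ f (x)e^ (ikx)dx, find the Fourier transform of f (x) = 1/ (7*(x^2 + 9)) pi*exp (-3*Abs (k))/21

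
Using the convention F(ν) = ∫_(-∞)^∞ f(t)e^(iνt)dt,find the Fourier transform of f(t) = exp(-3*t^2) sqrt(3)*sqrt(pi)*exp(-ν^2/12)/3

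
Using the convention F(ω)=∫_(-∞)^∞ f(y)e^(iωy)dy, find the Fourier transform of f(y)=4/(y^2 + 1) 4 * pi * exp(-Abs(ω))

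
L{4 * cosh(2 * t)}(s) 4 * s/(s^2 - 4)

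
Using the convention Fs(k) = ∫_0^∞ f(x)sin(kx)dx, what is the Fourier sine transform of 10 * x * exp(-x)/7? 20 * k/(7 * (k^2+1)^2)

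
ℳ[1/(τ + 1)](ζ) pi*csc(pi*ζ)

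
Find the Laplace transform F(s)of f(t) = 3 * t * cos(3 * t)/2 3 * (s^2 - 9)/(2 * (s^2+9)^2)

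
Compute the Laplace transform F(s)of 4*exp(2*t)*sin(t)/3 4/(3*((s - 2)^2 + 1))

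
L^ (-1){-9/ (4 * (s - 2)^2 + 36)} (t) -3 * exp (2 * t) * sin (3 * t)/4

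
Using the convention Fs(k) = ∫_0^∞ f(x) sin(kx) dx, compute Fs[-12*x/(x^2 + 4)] -6*pi*exp(-2*k) 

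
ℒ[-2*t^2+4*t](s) 4/s^2 - 4/s^3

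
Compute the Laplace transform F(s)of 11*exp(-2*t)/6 11/(6*(s + 2))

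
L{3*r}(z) 3/z^2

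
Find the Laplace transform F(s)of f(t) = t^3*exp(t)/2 3/(s - 1)^4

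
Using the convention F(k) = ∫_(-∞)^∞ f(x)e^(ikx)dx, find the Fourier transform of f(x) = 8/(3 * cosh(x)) 8 * pi/(3 * cosh(pi * k/2))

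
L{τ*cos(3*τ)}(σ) (σ^2 - 9)/(σ^2 + 9)^2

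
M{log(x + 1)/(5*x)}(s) -pi*csc(pi*s)/(5*s - 5)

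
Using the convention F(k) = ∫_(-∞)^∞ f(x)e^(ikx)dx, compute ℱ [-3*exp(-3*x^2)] -sqrt(3)*sqrt(pi)*exp(-k^2/12)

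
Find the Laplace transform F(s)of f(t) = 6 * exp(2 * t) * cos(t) 6 * (s - 2)/((s - 2)^2 + 1)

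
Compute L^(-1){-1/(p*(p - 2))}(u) -exp(u)*sinh(u)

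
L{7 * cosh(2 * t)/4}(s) 7 * s/(4 * (s^2 - 4))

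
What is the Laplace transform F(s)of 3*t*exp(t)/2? 3/(2*(s - 1)^2)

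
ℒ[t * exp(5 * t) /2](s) 1/(2 * (s - 5) ^2) 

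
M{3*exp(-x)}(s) 3*gamma(s)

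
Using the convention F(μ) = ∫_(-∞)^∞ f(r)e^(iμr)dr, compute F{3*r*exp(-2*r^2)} 3*sqrt(2)*I*sqrt(pi)*μ*exp(-μ^2/8)/8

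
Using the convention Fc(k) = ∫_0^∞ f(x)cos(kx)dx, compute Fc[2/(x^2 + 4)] pi*exp(-2*k)/2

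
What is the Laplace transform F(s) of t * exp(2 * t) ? (s - 2) ^(-2) 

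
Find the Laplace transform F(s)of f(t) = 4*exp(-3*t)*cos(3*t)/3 4*(s + 3)/(3*((s + 3)^2 + 9))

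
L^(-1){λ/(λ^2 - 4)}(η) cosh(2 * η)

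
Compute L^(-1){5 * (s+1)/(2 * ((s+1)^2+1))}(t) 5 * exp(-t) * cos(t)/2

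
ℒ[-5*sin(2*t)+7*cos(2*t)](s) 7*s/(s^2+4)-10/(s^2+4)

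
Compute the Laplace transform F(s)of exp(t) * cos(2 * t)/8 (s - 1)/(8 * ((s - 1)^2 + 4))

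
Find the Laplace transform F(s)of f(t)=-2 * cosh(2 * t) -2 * s/(s^2-4)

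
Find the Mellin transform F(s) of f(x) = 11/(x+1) 11*pi*csc(pi*s) 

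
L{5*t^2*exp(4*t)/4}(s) 5/(2*(s - 4)^3)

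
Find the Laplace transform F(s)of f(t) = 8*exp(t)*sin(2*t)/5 16/(5*((s - 1)^2 + 4))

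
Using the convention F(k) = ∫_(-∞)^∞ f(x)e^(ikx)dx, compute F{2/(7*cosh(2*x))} pi/(7*cosh(pi*k/4))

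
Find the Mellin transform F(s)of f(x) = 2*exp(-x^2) gamma(s/2)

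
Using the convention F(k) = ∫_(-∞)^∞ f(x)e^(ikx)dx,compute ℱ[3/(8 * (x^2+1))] 3 * pi * exp(-Abs(k))/8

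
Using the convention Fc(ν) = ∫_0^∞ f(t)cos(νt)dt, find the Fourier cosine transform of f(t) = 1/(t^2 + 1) pi*exp(-ν)/2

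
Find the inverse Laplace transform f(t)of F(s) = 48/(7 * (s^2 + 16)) 12 * sin(4 * t)/7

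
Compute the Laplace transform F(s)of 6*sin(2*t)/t 6*atan(2/s)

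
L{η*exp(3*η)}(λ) (λ - 3)^(-2)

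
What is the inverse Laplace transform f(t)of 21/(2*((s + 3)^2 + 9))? 7*exp(-3*t)*sin(3*t)/2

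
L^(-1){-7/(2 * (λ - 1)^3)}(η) -7 * η^2 * exp(η)/4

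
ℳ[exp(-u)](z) gamma(z) 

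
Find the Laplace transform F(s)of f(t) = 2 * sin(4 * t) 8/(s^2+16)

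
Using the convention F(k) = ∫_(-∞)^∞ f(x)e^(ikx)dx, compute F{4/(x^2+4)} 2*pi*exp(-2*Abs(k))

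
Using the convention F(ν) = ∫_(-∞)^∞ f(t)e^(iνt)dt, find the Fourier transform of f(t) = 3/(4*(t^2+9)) pi*exp(-3*Abs(ν))/4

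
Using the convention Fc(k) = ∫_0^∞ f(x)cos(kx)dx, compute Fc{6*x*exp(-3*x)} 6*(9 - k^2)/(k^2 + 9)^2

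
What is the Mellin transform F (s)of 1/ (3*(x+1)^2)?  (-pi*s+pi)/ (3*sin (pi*s))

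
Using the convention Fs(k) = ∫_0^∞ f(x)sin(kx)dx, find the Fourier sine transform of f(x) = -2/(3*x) -pi/3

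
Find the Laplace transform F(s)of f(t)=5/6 5/(6 * s)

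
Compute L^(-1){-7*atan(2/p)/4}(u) -7*sin(2*u)/(4*u)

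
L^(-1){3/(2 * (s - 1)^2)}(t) 3 * t * exp(t)/2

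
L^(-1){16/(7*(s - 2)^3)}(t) 8*t^2*exp(2*t)/7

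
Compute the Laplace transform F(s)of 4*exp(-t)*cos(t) 4*(s + 1)/((s + 1)^2 + 1)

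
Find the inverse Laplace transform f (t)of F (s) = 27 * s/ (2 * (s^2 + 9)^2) 9 * t * sin (3 * t)/4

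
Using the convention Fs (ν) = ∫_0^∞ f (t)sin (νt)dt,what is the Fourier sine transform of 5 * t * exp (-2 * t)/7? 20 * ν/ (7 * (ν^2 + 4)^2)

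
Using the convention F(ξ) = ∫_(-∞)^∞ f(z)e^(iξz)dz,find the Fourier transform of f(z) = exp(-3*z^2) sqrt(3)*sqrt(pi)*exp(-ξ^2/12)/3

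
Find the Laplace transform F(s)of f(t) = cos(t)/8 s/(8 * (s^2 + 1))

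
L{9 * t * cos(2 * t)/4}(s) 9 * (s^2 - 4)/(4 * (s^2 + 4)^2)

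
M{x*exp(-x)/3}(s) gamma(s + 1)/3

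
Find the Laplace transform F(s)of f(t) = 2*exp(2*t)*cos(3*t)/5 2*(s - 2)/(5*((s - 2)^2 + 9))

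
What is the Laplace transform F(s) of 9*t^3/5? 54/(5*s^4) 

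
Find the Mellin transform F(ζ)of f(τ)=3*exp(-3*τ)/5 3^(1 - ζ)*gamma(ζ)/5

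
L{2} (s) 2/s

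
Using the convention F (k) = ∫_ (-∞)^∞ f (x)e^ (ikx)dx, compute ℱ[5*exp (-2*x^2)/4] 5*sqrt (2)*sqrt (pi)*exp (-k^2/8)/8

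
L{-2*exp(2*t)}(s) -2/(s - 2)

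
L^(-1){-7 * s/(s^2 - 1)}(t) -7 * cosh(t)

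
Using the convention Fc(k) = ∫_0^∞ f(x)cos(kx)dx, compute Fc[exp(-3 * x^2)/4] sqrt(3) * sqrt(pi) * exp(-k^2/12)/24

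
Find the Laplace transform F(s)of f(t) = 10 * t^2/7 20/(7 * s^3)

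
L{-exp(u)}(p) -1/(p - 1)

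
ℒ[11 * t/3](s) 11/ (3 * s^2)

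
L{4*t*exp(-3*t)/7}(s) 4/(7*(s + 3)^2)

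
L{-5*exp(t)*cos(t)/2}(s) 5*(1 - s)/(2*((s - 1)^2 + 1))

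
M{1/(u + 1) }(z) pi*csc(pi*z) 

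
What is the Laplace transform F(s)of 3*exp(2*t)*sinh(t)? 3/((s - 2)^2 - 1)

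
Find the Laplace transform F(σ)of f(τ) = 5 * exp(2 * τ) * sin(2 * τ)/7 10/(7 * ((σ - 2)^2 + 4))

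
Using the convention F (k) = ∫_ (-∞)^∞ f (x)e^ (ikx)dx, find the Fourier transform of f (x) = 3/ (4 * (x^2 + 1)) 3 * pi * exp (-Abs (k))/4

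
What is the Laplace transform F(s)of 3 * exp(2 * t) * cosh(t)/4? 3 * (s - 2)/(4 * ((s - 2)^2 - 1))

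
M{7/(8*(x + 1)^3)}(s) 7*pi*(s - 2)*(s - 1)/(16*sin(pi*s))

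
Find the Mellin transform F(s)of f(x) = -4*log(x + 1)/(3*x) 4*pi*csc(pi*s)/(3*(s - 1))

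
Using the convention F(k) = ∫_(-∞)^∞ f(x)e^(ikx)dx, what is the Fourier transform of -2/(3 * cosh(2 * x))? -pi/(3 * cosh(pi * k/4))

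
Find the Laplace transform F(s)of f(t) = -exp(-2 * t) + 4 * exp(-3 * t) 4/(s + 3) - 1/(s + 2)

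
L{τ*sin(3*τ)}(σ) 6*σ/(σ^2+9)^2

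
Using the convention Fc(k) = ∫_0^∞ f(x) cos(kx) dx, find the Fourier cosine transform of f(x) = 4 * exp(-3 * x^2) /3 2 * sqrt(3) * sqrt(pi) * exp(-k^2/12) /9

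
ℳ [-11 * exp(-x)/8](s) -11 * gamma(s)/8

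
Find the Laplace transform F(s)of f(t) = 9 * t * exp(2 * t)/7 9/(7 * (s - 2)^2)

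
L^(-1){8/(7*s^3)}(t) 4*t^2/7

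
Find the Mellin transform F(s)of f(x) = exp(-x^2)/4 gamma(s/2)/8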